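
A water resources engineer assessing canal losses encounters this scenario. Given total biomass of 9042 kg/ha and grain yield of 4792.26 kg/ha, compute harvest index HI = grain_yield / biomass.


HI = grain_yield / biomass
   = 4792.26 / 9042
   = 0.53


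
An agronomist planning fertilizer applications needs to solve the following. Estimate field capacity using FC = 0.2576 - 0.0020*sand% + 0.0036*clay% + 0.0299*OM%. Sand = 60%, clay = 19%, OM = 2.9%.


FC = 0.2576 - 0.0020*60 + 0.0036*19 + 0.0299*2.9
   = 0.2576 - 0.1200 + 0.0684 + 0.0867
   = 0.2927


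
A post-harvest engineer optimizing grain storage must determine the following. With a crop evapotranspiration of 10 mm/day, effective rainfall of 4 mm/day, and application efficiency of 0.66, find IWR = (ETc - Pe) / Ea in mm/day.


IWR = (ETc - Pe) / Ea
    = (10 - 4) / 0.66
    = 6 / 0.66
    = 9.09 mm/day


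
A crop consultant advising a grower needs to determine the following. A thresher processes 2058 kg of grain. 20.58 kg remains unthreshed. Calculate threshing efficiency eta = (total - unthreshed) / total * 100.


eta = (total - unthreshed) / total * 100
    = (2058 - 20.58) / 2058 * 100
    = 2037.42 / 2058 * 100
    = 99%


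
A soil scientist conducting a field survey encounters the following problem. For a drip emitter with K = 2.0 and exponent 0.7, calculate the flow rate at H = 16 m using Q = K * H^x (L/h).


Q = K * H^x
  = 2.0 * 16^0.7
  = 2.0 * 6.9644
  = 13.93 L/h


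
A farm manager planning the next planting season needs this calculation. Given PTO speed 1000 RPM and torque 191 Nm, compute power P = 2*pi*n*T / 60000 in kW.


P = 2*pi*n*T / 60000
  = 2*pi * 1000 * 191 / 60000
  = 1200088.39 / 60000
  = 20.00 kW


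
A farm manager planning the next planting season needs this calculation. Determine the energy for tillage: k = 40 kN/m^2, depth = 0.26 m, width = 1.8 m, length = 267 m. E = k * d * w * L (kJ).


E = k * d * w * L
  = 40 * 0.26 * 1.8 * 267
  = 4998.24 kJ


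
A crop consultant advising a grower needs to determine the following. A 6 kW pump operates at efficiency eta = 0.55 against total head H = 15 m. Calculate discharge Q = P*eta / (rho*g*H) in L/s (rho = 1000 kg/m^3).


Q = (P * 1000 * eta) / (rho * g * H)
  = (6 * 1000 * 0.55) / (1000 * 9.81 * 15)
  = 3300 / 147150
  = 0.02243 m^3/s = 22.43 L/s


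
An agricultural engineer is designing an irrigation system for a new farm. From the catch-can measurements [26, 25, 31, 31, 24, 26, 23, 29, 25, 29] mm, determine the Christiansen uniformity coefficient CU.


xbar = 269 / 10 = 26.900
sum|xi - xbar| = 24.800
CU = 100 * (1 - 24.800 / (10 * 26.900))
   = 100 * (1 - 0.0922)
   = 90.78%


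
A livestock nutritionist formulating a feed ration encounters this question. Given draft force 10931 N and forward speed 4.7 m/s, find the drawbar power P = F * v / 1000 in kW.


P = F * v / 1000
  = 10931 * 4.7 / 1000
  = 51375.70 / 1000
  = 51.38 kW


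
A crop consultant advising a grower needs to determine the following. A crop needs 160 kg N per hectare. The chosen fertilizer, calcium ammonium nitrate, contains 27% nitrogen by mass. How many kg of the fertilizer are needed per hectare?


Rate = N_required / (N_content / 100)
     = 160 / (27 / 100)
     = 160 / 0.27
     = 592.59 kg/ha


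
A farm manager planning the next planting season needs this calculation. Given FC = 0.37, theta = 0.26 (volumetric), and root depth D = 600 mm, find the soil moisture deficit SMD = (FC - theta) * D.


SMD = (FC - theta) * D
    = (0.37 - 0.26) * 600
    = 0.110 * 600
    = 66 mm


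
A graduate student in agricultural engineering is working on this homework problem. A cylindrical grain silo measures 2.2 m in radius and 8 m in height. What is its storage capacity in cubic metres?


V = pi * r^2 * h
  = pi * 2.2^2 * 8
  = pi * 4.84 * 8
  = 121.64 m^3


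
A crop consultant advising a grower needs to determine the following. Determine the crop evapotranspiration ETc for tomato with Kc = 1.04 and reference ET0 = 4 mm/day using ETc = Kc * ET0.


ETc = Kc * ET0
    = 1.04 * 4
    = 4.16 mm/day


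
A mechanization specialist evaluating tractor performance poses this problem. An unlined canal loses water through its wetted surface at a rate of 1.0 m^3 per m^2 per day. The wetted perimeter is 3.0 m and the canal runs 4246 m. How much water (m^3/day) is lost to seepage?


S = C * P * L
  = 1.0 * 3.0 * 4246
  = 12738 m^3/day


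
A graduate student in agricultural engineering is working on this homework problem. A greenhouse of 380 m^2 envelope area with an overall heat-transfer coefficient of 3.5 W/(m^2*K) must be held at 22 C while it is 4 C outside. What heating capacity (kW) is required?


dT = 22 - (4) = 18 K
Q = U * A * dT
  = 3.5 * 380 * 18
  = 23940 W = 23.94 kW


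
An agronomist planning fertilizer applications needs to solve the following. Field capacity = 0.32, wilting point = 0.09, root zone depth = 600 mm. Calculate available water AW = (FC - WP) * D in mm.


AW = (FC - WP) * D
   = (0.32 - 0.09) * 600
   = 0.23 * 600
   = 138 mm


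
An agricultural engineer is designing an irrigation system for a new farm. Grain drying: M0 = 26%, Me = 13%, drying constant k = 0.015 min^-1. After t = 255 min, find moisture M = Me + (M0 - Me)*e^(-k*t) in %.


M = Me + (M0 - Me) * e^(-k*t)
  = 13 + (26 - 13) * e^(-0.015*255)
  = 13 + 13 * e^(-3.825)
  = 13 + 13 * 0.02182
  = 13 + 0.2836
  = 13.28%


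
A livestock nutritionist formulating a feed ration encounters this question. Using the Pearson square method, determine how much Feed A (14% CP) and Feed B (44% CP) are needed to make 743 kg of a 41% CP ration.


parts_A = CP_b - target = 44 - 41 = 3
parts_B = target - CP_a = 41 - 14 = 27
total_parts = 3 + 27 = 30
Feed A = 743 * 3 / 30 = 74.30 kg
Feed B = 743 * 27 / 30 = 668.70 kg

74.30 kg


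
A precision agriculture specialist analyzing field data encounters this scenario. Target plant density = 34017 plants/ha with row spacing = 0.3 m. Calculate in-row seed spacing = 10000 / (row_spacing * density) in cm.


spacing = 10000 / (row_sp * density)
        = 10000 / (0.3 * 34017)
        = 10000 / 10205.10
        = 0.97990 m = 97.99 cm


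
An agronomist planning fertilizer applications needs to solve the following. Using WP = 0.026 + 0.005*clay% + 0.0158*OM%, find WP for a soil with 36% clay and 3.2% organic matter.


WP = 0.026 + 0.005*36 + 0.0158*3.2
   = 0.026 + 0.1800 + 0.0506
   = 0.2566


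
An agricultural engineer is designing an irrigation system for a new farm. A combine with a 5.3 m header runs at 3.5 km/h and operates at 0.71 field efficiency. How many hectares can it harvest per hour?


C = w * v * eta_f / 10
  = 5.3 * 3.5 * 0.71 / 10
  = 13.17 / 10
  = 1.32 ha/h


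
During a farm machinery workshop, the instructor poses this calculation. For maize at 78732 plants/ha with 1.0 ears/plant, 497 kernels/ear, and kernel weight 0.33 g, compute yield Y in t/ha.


Y = density * ears * kernels * kw
  = 78732 * 1.0 * 497 * 0.33 g/ha
  = 12912835.32 g/ha
  = 12912.84 kg/ha = 12.91 t/ha


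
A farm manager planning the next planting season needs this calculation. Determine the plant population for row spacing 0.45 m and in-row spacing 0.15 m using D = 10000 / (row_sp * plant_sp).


D = 10000 / (row_sp * plant_sp)
  = 10000 / (0.45 * 0.15)
  = 10000 / 0.0675
  = 148148.15 plants/ha


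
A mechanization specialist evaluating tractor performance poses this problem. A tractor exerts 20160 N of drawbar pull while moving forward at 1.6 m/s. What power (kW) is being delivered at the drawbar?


P = F * v / 1000
  = 20160 * 1.6 / 1000
  = 32256 / 1000
  = 32.26 kW


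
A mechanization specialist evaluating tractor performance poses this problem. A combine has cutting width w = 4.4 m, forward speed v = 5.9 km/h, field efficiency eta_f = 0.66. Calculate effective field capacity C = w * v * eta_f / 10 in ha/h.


C = w * v * eta_f / 10
  = 4.4 * 5.9 * 0.66 / 10
  = 17.13 / 10
  = 1.71 ha/h


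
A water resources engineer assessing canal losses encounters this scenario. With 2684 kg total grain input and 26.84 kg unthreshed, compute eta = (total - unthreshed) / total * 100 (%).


eta = (total - unthreshed) / total * 100
    = (2684 - 26.84) / 2684 * 100
    = 2657.16 / 2684 * 100
    = 99%


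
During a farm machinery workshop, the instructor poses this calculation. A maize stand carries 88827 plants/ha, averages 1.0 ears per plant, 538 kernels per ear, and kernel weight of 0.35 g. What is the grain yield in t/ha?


Y = density * ears * kernels * kw
  = 88827 * 1.0 * 538 * 0.35 g/ha
  = 16726124.10 g/ha
  = 16726.12 kg/ha = 16.73 t/ha


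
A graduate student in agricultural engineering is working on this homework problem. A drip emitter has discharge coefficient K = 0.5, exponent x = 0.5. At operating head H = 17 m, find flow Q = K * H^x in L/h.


Q = K * H^x
  = 0.5 * 17^0.5
  = 0.5 * 4.1231
  = 2.06 L/h


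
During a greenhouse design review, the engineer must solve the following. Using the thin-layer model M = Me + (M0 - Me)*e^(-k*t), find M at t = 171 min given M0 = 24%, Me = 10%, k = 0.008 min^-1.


M = Me + (M0 - Me) * e^(-k*t)
  = 10 + (24 - 10) * e^(-0.008*171)
  = 10 + 14 * e^(-1.368)
  = 10 + 14 * 0.25462
  = 10 + 3.5646
  = 13.56%


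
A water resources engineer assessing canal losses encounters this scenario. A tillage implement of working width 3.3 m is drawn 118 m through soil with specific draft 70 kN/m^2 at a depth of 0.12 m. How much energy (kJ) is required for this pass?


E = k * d * w * L
  = 70 * 0.12 * 3.3 * 118
  = 3270.96 kJ


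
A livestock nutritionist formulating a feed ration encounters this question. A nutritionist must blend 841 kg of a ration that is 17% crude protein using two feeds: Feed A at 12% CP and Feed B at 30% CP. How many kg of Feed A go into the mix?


parts_A = CP_b - target = 30 - 17 = 13
parts_B = target - CP_a = 17 - 12 = 5
total_parts = 13 + 5 = 18
Feed A = 841 * 13 / 18 = 607.39 kg
Feed B = 841 * 5 / 18 = 233.61 kg

607.39 kg


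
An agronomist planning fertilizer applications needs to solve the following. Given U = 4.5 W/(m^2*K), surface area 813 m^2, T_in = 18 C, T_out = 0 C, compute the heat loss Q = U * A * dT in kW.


dT = 18 - (0) = 18 K
Q = U * A * dT
  = 4.5 * 813 * 18
  = 65853 W = 65.85 kW


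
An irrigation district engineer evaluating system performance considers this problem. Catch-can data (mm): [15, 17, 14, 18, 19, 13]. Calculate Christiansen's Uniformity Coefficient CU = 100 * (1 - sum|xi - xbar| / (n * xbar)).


xbar = 96 / 6 = 16
sum|xi - xbar| = 12
CU = 100 * (1 - 12 / (6 * 16))
   = 100 * (1 - 0.1250)
   = 87.50%


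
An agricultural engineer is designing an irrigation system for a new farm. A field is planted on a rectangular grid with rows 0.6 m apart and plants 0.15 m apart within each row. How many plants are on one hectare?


D = 10000 / (row_sp * plant_sp)
  = 10000 / (0.6 * 0.15)
  = 10000 / 0.0900
  = 111111.11 plants/ha


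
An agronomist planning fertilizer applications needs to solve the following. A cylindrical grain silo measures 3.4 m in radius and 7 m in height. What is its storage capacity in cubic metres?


V = pi * r^2 * h
  = pi * 3.4^2 * 7
  = pi * 11.56 * 7
  = 254.22 m^3


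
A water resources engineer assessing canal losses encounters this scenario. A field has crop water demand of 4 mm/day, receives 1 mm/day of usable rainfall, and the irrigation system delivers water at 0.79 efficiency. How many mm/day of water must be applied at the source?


IWR = (ETc - Pe) / Ea
    = (4 - 1) / 0.79
    = 3 / 0.79
    = 3.80 mm/day


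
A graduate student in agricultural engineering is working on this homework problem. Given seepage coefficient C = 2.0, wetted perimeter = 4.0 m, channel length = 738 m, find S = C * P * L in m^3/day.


S = C * P * L
  = 2.0 * 4.0 * 738
  = 5904 m^3/day


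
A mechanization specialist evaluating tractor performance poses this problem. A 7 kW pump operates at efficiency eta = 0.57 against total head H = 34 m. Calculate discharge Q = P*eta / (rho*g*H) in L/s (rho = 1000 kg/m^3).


Q = (P * 1000 * eta) / (rho * g * H)
  = (7 * 1000 * 0.57) / (1000 * 9.81 * 34)
  = 3990 / 333540
  = 0.01196 m^3/s = 11.96 L/s


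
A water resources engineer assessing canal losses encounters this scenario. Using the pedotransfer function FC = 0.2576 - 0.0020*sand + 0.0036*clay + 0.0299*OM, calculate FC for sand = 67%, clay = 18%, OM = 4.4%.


FC = 0.2576 - 0.0020*67 + 0.0036*18 + 0.0299*4.4
   = 0.2576 - 0.1340 + 0.0648 + 0.1316
   = 0.3200


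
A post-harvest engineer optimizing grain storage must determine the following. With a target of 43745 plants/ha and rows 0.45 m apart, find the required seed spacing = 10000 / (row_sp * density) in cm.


spacing = 10000 / (row_sp * density)
        = 10000 / (0.45 * 43745)
        = 10000 / 19685.25
        = 0.50799 m = 50.80 cm


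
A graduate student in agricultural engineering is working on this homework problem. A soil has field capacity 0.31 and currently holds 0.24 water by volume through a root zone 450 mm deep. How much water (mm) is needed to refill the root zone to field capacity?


SMD = (FC - theta) * D
    = (0.31 - 0.24) * 450
    = 0.070 * 450
    = 31.50 mm


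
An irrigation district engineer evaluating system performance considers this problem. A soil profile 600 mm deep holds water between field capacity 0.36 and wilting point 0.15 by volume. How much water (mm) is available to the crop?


AW = (FC - WP) * D
   = (0.36 - 0.15) * 600
   = 0.21 * 600
   = 126 mm


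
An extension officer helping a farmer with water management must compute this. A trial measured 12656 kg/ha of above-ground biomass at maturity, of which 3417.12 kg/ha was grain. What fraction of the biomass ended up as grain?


HI = grain_yield / biomass
   = 3417.12 / 12656
   = 0.27


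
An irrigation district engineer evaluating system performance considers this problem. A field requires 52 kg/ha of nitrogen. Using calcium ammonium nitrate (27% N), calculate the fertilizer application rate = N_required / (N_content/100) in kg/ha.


Rate = N_required / (N_content / 100)
     = 52 / (27 / 100)
     = 52 / 0.27
     = 192.59 kg/ha


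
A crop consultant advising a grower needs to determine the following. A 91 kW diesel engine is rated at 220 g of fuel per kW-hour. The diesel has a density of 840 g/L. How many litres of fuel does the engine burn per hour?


FC = P * BSFC / rho_fuel
   = 91 * 220 / 840
   = 20020 / 840
   = 23.83 L/h


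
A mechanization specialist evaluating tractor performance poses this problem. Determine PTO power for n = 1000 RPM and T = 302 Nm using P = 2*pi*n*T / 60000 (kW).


P = 2*pi*n*T / 60000
  = 2*pi * 1000 * 302 / 60000
  = 1897521.96 / 60000
  = 31.63 kW


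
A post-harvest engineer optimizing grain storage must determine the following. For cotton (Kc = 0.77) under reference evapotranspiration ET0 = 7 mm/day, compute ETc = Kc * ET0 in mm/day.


ETc = Kc * ET0
    = 0.77 * 7
    = 5.39 mm/day


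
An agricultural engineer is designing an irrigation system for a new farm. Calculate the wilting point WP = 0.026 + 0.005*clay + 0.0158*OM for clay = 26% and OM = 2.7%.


WP = 0.026 + 0.005*26 + 0.0158*2.7
   = 0.026 + 0.1300 + 0.0427
   = 0.1987


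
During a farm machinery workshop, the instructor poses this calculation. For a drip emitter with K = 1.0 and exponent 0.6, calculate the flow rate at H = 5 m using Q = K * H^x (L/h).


Q = K * H^x
  = 1.0 * 5^0.6
  = 1.0 * 2.6265
  = 2.63 L/h


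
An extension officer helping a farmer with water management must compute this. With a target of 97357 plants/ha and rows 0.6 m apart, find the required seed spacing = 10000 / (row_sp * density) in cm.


spacing = 10000 / (row_sp * density)
        = 10000 / (0.6 * 97357)
        = 10000 / 58414.20
        = 0.17119 m = 17.12 cm


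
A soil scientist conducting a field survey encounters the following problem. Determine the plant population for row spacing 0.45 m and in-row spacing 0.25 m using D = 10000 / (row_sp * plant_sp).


D = 10000 / (row_sp * plant_sp)
  = 10000 / (0.45 * 0.25)
  = 10000 / 0.1125
  = 88888.89 plants/ha


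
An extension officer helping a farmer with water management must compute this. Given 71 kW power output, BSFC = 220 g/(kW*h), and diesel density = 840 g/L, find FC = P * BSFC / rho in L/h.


FC = P * BSFC / rho_fuel
   = 71 * 220 / 840
   = 15620 / 840
   = 18.60 L/h


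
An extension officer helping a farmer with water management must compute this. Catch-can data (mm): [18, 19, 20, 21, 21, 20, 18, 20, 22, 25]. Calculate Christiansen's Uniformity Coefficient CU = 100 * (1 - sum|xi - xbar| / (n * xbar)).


xbar = 204 / 10 = 20.400
sum|xi - xbar| = 14.800
CU = 100 * (1 - 14.800 / (10 * 20.400))
   = 100 * (1 - 0.0725)
   = 92.75%


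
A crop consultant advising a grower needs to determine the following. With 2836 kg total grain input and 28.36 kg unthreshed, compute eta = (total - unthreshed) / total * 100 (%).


eta = (total - unthreshed) / total * 100
    = (2836 - 28.36) / 2836 * 100
    = 2807.64 / 2836 * 100
    = 99%


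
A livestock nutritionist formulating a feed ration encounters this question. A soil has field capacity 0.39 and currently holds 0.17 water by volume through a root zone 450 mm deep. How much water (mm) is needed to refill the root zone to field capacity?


SMD = (FC - theta) * D
    = (0.39 - 0.17) * 450
    = 0.220 * 450
    = 99 mm


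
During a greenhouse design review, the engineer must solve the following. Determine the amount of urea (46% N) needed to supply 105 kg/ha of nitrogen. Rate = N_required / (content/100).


Rate = N_required / (N_content / 100)
     = 105 / (46 / 100)
     = 105 / 0.46
     = 228.26 kg/ha


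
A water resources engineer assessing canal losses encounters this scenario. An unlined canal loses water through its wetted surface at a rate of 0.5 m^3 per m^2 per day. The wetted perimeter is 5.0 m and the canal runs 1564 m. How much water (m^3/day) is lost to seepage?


S = C * P * L
  = 0.5 * 5.0 * 1564
  = 3910 m^3/day


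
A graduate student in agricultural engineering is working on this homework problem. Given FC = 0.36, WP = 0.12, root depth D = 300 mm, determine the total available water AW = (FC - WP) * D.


AW = (FC - WP) * D
   = (0.36 - 0.12) * 300
   = 0.24 * 300
   = 72 mm


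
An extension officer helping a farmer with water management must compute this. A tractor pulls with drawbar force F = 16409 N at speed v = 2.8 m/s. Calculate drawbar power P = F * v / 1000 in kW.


P = F * v / 1000
  = 16409 * 2.8 / 1000
  = 45945.20 / 1000
  = 45.95 kW


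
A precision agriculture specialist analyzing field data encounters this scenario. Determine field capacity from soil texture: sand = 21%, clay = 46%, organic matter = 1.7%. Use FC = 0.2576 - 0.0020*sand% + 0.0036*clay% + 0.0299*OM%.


FC = 0.2576 - 0.0020*21 + 0.0036*46 + 0.0299*1.7
   = 0.2576 - 0.0420 + 0.1656 + 0.0508
   = 0.4320


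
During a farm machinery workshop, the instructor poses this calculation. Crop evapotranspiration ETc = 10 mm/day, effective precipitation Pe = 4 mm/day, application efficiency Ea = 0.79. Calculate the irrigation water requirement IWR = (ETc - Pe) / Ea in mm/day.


IWR = (ETc - Pe) / Ea
    = (10 - 4) / 0.79
    = 6 / 0.79
    = 7.59 mm/day


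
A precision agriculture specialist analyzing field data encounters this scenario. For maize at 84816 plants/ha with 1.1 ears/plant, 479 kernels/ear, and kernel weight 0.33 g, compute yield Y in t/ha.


Y = density * ears * kernels * kw
  = 84816 * 1.1 * 479 * 0.33 g/ha
  = 14747551.63 g/ha
  = 14747.55 kg/ha = 14.75 t/ha


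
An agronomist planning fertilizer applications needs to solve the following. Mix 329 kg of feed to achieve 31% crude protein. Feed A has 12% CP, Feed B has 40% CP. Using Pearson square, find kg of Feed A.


parts_A = CP_b - target = 40 - 31 = 9
parts_B = target - CP_a = 31 - 12 = 19
total_parts = 9 + 19 = 28
Feed A = 329 * 9 / 28 = 105.75 kg
Feed B = 329 * 19 / 28 = 223.25 kg

105.75 kg


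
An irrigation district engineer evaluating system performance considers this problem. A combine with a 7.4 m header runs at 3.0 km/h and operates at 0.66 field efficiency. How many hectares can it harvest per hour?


C = w * v * eta_f / 10
  = 7.4 * 3.0 * 0.66 / 10
  = 14.65 / 10
  = 1.47 ha/h


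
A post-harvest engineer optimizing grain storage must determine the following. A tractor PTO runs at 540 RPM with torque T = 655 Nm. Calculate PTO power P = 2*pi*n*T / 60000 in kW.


P = 2*pi*n*T / 60000
  = 2*pi * 540 * 655 / 60000
  = 2222362.64 / 60000
  = 37.04 kW


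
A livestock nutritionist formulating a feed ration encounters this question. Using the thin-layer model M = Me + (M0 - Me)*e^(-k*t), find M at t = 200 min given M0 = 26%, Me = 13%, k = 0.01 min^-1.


M = Me + (M0 - Me) * e^(-k*t)
  = 13 + (26 - 13) * e^(-0.01*200)
  = 13 + 13 * e^(-2)
  = 13 + 13 * 0.13534
  = 13 + 1.7594
  = 14.76%


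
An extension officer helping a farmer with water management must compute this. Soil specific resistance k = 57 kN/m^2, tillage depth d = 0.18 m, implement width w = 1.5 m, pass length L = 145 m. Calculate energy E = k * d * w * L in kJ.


E = k * d * w * L
  = 57 * 0.18 * 1.5 * 145
  = 2231.55 kJ


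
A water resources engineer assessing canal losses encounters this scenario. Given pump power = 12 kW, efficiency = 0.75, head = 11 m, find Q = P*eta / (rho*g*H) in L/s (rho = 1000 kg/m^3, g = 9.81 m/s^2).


Q = (P * 1000 * eta) / (rho * g * H)
  = (12 * 1000 * 0.75) / (1000 * 9.81 * 11)
  = 9000 / 107910
  = 0.08340 m^3/s = 83.40 L/s


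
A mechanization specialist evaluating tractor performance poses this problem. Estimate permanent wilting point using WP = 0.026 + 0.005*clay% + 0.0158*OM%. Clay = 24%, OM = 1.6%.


WP = 0.026 + 0.005*24 + 0.0158*1.6
   = 0.026 + 0.1200 + 0.0253
   = 0.1713


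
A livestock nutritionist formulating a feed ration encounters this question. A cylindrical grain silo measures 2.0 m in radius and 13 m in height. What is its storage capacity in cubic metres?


V = pi * r^2 * h
  = pi * 2.0^2 * 13
  = pi * 4 * 13
  = 163.36 m^3


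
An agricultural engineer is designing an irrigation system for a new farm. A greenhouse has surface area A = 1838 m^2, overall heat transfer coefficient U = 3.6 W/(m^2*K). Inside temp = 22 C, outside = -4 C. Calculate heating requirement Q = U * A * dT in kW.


dT = 22 - (-4) = 26 K
Q = U * A * dT
  = 3.6 * 1838 * 26
  = 172036.80 W = 172.04 kW


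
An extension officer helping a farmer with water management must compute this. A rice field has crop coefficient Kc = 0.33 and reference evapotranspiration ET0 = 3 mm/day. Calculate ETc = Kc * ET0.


ETc = Kc * ET0
    = 0.33 * 3
    = 0.99 mm/day


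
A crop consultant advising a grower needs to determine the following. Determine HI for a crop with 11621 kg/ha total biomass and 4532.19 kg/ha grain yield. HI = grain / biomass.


HI = grain_yield / biomass
   = 4532.19 / 11621
   = 0.39


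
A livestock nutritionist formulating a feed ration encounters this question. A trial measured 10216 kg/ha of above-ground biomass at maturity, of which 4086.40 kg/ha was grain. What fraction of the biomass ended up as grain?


HI = grain_yield / biomass
   = 4086.40 / 10216
   = 0.40


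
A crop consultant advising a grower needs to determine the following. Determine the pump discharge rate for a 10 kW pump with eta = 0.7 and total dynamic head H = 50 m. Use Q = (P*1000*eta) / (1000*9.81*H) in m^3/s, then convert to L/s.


Q = (P * 1000 * eta) / (rho * g * H)
  = (10 * 1000 * 0.7) / (1000 * 9.81 * 50)
  = 7000 / 490500
  = 0.01427 m^3/s = 14.27 L/s


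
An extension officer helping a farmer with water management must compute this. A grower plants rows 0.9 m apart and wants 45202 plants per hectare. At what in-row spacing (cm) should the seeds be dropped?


spacing = 10000 / (row_sp * density)
        = 10000 / (0.9 * 45202)
        = 10000 / 40681.80
        = 0.24581 m = 24.58 cm


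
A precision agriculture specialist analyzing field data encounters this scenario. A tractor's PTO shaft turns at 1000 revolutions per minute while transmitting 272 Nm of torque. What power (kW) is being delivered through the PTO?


P = 2*pi*n*T / 60000
  = 2*pi * 1000 * 272 / 60000
  = 1709026.40 / 60000
  = 28.48 kW


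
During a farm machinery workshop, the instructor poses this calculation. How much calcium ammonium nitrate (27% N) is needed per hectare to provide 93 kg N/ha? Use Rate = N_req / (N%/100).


Rate = N_required / (N_content / 100)
     = 93 / (27 / 100)
     = 93 / 0.27
     = 344.44 kg/ha


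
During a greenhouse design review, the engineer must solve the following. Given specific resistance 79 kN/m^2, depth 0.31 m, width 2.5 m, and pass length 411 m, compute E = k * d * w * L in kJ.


E = k * d * w * L
  = 79 * 0.31 * 2.5 * 411
  = 25163.48 kJ


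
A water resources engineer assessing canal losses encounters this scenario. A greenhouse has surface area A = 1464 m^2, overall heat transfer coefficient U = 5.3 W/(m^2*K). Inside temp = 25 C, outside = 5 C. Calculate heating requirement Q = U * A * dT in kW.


dT = 25 - (5) = 20 K
Q = U * A * dT
  = 5.3 * 1464 * 20
  = 155184 W = 155.18 kW


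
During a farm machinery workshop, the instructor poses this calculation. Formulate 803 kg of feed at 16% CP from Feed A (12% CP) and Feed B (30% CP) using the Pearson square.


parts_A = CP_b - target = 30 - 16 = 14
parts_B = target - CP_a = 16 - 12 = 4
total_parts = 14 + 4 = 18
Feed A = 803 * 14 / 18 = 624.56 kg
Feed B = 803 * 4 / 18 = 178.44 kg

624.56 kg


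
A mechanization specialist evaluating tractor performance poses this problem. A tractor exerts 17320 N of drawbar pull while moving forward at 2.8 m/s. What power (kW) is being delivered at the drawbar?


P = F * v / 1000
  = 17320 * 2.8 / 1000
  = 48496 / 1000
  = 48.50 kW


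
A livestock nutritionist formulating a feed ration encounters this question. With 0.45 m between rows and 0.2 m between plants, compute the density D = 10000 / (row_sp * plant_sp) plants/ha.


D = 10000 / (row_sp * plant_sp)
  = 10000 / (0.45 * 0.2)
  = 10000 / 0.0900
  = 111111.11 plants/ha


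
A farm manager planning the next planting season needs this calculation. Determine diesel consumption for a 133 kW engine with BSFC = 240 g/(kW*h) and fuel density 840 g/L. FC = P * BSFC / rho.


FC = P * BSFC / rho_fuel
   = 133 * 240 / 840
   = 31920 / 840
   = 38 L/h


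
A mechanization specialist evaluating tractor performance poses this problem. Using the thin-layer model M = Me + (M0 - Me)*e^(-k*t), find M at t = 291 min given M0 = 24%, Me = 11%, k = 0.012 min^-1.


M = Me + (M0 - Me) * e^(-k*t)
  = 11 + (24 - 11) * e^(-0.012*291)
  = 11 + 13 * e^(-3.492)
  = 11 + 13 * 0.03044
  = 11 + 0.3957
  = 11.40%


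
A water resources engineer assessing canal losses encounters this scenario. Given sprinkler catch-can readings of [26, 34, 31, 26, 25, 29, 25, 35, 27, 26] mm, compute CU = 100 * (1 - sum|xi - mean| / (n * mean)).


xbar = 284 / 10 = 28.400
sum|xi - xbar| = 30.800
CU = 100 * (1 - 30.800 / (10 * 28.400))
   = 100 * (1 - 0.1085)
   = 89.15%


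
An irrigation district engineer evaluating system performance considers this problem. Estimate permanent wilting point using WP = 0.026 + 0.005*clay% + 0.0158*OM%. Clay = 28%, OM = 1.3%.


WP = 0.026 + 0.005*28 + 0.0158*1.3
   = 0.026 + 0.1400 + 0.0205
   = 0.1865


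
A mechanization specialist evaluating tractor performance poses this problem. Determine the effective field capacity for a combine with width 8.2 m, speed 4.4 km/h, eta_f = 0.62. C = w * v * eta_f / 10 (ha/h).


C = w * v * eta_f / 10
  = 8.2 * 4.4 * 0.62 / 10
  = 22.37 / 10
  = 2.24 ha/h


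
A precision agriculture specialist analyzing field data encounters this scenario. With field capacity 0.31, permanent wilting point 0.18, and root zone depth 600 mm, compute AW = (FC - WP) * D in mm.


AW = (FC - WP) * D
   = (0.31 - 0.18) * 600
   = 0.13 * 600
   = 78 mm


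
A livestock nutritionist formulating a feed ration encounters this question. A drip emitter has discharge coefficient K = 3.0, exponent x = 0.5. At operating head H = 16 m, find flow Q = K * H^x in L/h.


Q = K * H^x
  = 3.0 * 16^0.5
  = 3.0 * 4
  = 12 L/h


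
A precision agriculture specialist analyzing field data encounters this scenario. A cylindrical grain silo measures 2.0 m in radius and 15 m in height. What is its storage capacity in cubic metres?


V = pi * r^2 * h
  = pi * 2.0^2 * 15
  = pi * 4 * 15
  = 188.50 m^3


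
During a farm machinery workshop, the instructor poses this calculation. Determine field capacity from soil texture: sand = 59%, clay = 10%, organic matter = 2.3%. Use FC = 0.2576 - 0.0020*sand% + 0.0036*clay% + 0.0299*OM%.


FC = 0.2576 - 0.0020*59 + 0.0036*10 + 0.0299*2.3
   = 0.2576 - 0.1180 + 0.0360 + 0.0688
   = 0.2444


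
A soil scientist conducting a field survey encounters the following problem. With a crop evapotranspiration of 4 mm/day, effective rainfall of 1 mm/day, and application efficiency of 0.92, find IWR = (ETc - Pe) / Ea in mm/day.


IWR = (ETc - Pe) / Ea
    = (4 - 1) / 0.92
    = 3 / 0.92
    = 3.26 mm/day


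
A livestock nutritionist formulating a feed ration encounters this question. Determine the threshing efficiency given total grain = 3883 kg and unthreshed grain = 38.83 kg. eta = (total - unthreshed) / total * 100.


eta = (total - unthreshed) / total * 100
    = (3883 - 38.83) / 3883 * 100
    = 3844.17 / 3883 * 100
    = 99%


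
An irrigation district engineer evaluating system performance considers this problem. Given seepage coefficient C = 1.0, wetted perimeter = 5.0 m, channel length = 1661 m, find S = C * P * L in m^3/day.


S = C * P * L
  = 1.0 * 5.0 * 1661
  = 8305 m^3/day


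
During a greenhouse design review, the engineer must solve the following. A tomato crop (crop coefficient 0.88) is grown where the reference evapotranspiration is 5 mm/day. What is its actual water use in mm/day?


ETc = Kc * ET0
    = 0.88 * 5
    = 4.40 mm/day


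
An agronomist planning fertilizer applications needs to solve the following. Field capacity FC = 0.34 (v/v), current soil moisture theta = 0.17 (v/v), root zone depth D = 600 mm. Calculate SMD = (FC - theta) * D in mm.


SMD = (FC - theta) * D
    = (0.34 - 0.17) * 600
    = 0.170 * 600
    = 102 mm


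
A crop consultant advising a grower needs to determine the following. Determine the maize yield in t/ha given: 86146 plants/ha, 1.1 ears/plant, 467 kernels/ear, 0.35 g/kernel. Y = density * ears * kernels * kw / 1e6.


Y = density * ears * kernels * kw
  = 86146 * 1.1 * 467 * 0.35 g/ha
  = 15488620.07 g/ha
  = 15488.62 kg/ha = 15.49 t/ha


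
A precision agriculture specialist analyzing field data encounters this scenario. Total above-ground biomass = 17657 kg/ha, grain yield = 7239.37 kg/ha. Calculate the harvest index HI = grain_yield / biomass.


HI = grain_yield / biomass
   = 7239.37 / 17657
   = 0.41


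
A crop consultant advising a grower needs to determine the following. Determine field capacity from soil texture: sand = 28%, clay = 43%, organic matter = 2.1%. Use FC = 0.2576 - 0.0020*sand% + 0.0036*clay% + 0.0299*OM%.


FC = 0.2576 - 0.0020*28 + 0.0036*43 + 0.0299*2.1
   = 0.2576 - 0.0560 + 0.1548 + 0.0628
   = 0.4192


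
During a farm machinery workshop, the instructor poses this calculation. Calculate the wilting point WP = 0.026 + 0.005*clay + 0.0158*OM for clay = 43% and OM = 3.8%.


WP = 0.026 + 0.005*43 + 0.0158*3.8
   = 0.026 + 0.2150 + 0.0600
   = 0.3010


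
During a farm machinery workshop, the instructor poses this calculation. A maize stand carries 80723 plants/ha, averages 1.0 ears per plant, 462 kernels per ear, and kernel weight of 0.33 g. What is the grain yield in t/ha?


Y = density * ears * kernels * kw
  = 80723 * 1.0 * 462 * 0.33 g/ha
  = 12307028.58 g/ha
  = 12307.03 kg/ha = 12.31 t/ha


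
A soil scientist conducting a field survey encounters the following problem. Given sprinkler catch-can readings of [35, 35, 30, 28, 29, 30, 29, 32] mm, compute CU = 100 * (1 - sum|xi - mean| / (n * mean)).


xbar = 248 / 8 = 31
sum|xi - xbar| = 18
CU = 100 * (1 - 18 / (8 * 31))
   = 100 * (1 - 0.0726)
   = 92.74%


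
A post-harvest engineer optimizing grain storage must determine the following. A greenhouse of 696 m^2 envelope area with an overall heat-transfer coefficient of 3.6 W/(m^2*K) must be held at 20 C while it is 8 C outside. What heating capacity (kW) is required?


dT = 20 - (8) = 12 K
Q = U * A * dT
  = 3.6 * 696 * 12
  = 30067.20 W = 30.07 kW


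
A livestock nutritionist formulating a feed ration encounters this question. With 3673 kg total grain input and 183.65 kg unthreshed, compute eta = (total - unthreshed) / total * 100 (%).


eta = (total - unthreshed) / total * 100
    = (3673 - 183.65) / 3673 * 100
    = 3489.35 / 3673 * 100
    = 95%


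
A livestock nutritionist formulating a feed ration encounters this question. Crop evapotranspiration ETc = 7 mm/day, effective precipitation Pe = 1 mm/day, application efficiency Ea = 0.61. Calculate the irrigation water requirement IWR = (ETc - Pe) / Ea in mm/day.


IWR = (ETc - Pe) / Ea
    = (7 - 1) / 0.61
    = 6 / 0.61
    = 9.84 mm/day


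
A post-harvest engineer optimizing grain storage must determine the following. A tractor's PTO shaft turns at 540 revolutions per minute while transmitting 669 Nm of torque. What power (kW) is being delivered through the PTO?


P = 2*pi*n*T / 60000
  = 2*pi * 540 * 669 / 60000
  = 2269863.52 / 60000
  = 37.83 kW


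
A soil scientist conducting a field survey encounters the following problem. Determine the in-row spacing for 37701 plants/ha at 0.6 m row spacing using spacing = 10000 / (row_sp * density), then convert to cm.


spacing = 10000 / (row_sp * density)
        = 10000 / (0.6 * 37701)
        = 10000 / 22620.60
        = 0.44207 m = 44.21 cm


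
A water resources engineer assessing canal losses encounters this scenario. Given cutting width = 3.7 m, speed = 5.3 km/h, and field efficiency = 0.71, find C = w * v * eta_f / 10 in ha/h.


C = w * v * eta_f / 10
  = 3.7 * 5.3 * 0.71 / 10
  = 13.92 / 10
  = 1.39 ha/h


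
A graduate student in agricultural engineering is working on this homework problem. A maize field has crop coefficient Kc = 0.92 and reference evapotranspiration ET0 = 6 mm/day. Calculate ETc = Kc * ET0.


ETc = Kc * ET0
    = 0.92 * 6
    = 5.52 mm/day


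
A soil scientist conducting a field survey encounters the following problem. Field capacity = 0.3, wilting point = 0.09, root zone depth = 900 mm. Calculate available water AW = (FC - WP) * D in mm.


AW = (FC - WP) * D
   = (0.3 - 0.09) * 900
   = 0.21 * 900
   = 189 mm


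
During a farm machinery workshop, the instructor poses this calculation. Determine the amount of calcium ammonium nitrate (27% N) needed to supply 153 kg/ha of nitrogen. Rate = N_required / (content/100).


Rate = N_required / (N_content / 100)
     = 153 / (27 / 100)
     = 153 / 0.27
     = 566.67 kg/ha


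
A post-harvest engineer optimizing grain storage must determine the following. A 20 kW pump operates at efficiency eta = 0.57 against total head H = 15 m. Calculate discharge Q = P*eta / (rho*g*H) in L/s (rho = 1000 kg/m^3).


Q = (P * 1000 * eta) / (rho * g * H)
  = (20 * 1000 * 0.57) / (1000 * 9.81 * 15)
  = 11400 / 147150
  = 0.07747 m^3/s = 77.47 L/s


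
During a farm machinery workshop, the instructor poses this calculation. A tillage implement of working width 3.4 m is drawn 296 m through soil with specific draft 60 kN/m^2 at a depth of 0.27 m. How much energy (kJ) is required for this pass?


E = k * d * w * L
  = 60 * 0.27 * 3.4 * 296
  = 16303.68 kJ


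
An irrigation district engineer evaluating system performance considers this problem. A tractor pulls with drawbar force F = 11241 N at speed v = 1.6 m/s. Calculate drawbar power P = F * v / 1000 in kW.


P = F * v / 1000
  = 11241 * 1.6 / 1000
  = 17985.60 / 1000
  = 17.99 kW


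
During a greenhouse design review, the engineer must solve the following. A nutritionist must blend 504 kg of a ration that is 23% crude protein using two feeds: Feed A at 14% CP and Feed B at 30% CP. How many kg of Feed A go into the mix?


parts_A = CP_b - target = 30 - 23 = 7
parts_B = target - CP_a = 23 - 14 = 9
total_parts = 7 + 9 = 16
Feed A = 504 * 7 / 16 = 220.50 kg
Feed B = 504 * 9 / 16 = 283.50 kg

220.50 kg


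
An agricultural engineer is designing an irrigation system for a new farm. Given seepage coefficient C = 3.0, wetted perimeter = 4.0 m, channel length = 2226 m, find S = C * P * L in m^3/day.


S = C * P * L
  = 3.0 * 4.0 * 2226
  = 26712 m^3/day


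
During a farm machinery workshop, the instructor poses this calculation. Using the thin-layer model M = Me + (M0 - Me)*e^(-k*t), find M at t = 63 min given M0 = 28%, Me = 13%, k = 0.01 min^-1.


M = Me + (M0 - Me) * e^(-k*t)
  = 13 + (28 - 13) * e^(-0.01*63)
  = 13 + 15 * e^(-0.630)
  = 13 + 15 * 0.53259
  = 13 + 7.9889
  = 20.99%


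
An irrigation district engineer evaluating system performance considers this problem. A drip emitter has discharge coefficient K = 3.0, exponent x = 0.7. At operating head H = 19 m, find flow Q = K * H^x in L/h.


Q = K * H^x
  = 3.0 * 19^0.7
  = 3.0 * 7.8547
  = 23.56 L/h


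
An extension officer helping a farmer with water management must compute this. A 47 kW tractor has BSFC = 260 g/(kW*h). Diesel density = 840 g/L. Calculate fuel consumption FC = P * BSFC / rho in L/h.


FC = P * BSFC / rho_fuel
   = 47 * 260 / 840
   = 12220 / 840
   = 14.55 L/h


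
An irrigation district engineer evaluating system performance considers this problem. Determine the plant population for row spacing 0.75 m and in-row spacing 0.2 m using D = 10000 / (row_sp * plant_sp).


D = 10000 / (row_sp * plant_sp)
  = 10000 / (0.75 * 0.2)
  = 10000 / 0.1500
  = 66666.67 plants/ha


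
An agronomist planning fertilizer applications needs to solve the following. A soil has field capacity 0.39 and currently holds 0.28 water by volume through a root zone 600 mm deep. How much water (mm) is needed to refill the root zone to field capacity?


SMD = (FC - theta) * D
    = (0.39 - 0.28) * 600
    = 0.110 * 600
    = 66 mm


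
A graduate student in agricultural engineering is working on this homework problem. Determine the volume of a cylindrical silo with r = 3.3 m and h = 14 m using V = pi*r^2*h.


V = pi * r^2 * h
  = pi * 3.3^2 * 14
  = pi * 10.89 * 14
  = 478.97 m^3


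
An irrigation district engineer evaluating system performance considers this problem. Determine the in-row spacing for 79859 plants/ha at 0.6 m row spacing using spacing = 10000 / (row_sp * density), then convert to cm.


spacing = 10000 / (row_sp * density)
        = 10000 / (0.6 * 79859)
        = 10000 / 47915.40
        = 0.20870 m = 20.87 cm


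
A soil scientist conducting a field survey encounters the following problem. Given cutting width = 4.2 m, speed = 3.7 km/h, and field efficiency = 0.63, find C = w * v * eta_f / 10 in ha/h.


C = w * v * eta_f / 10
  = 4.2 * 3.7 * 0.63 / 10
  = 9.79 / 10
  = 0.98 ha/h


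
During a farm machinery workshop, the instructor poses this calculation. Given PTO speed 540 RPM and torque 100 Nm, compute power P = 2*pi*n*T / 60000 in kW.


P = 2*pi*n*T / 60000
  = 2*pi * 540 * 100 / 60000
  = 339292.01 / 60000
  = 5.65 kW


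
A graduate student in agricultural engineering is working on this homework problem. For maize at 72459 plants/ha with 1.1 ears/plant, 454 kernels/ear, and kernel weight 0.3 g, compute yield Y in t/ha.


Y = density * ears * kernels * kw
  = 72459 * 1.1 * 454 * 0.3 g/ha
  = 10855807.38 g/ha
  = 10855.81 kg/ha = 10.86 t/ha
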